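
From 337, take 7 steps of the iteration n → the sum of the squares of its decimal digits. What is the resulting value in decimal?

337 → 67
67 → 85
85 → 89
89 → 145
145 → 42
42 → 20
20 → 4

4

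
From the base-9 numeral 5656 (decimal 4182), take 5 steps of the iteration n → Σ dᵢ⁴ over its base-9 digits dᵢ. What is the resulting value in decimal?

4098

4182 = (5,6,5,6)_9 → 5⁴ + 6⁴ + 5⁴ + 6⁴ = 3842
3842 = (5,2,3,8)_9 → 5⁴ + 2⁴ + 3⁴ + 8⁴ = 4818
4818 = (6,5,4,3)_9 → 6⁴ + 5⁴ + 4⁴ + 3⁴ = 2258
2258 = (3,0,7,8)_9 → 3⁴ + 0⁴ + 7⁴ + 8⁴ = 6578
6578 = (1,0,0,1,8)_9 → 1⁴ + 0⁴ + 0⁴ + 1⁴ + 8⁴ = 4098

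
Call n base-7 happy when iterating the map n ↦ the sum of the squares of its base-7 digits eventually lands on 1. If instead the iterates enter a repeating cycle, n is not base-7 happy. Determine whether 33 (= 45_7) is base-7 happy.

not base-7 happy

33 = (4,5)_7 → 4² + 5² = 16 + 25 = 41
41 = (5,6)_7 → 5² + 6² = 25 + 36 = 61
61 = (1,1,5)_7 → 1² + 1² + 5² = 1 + 1 + 25 = 27
27 = (3,6)_7 → 3² + 6² = 9 + 36 = 45
45 = (6,3)_7 → 6² + 3² = 36 + 9 = 45  — 45 already seen; the sequence cycles without reaching 1.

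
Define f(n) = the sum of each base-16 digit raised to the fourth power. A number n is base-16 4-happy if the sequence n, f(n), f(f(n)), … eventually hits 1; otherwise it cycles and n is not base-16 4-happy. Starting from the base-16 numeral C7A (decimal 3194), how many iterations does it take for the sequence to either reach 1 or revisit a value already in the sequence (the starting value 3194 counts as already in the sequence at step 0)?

8

3194 = (12,7,10)_16 → 12⁴ + 7⁴ + 10⁴ = 33137
33137 = (8,1,7,1)_16 → 8⁴ + 1⁴ + 7⁴ + 1⁴ = 6499
6499 = (1,9,6,3)_16 → 1⁴ + 9⁴ + 6⁴ + 3⁴ = 7939
7939 = (1,15,0,3)_16 → 1⁴ + 15⁴ + 0⁴ + 3⁴ = 50707
50707 = (12,6,1,3)_16 → 12⁴ + 6⁴ + 1⁴ + 3⁴ = 22114
22114 = (5,6,6,2)_16 → 5⁴ + 6⁴ + 6⁴ + 2⁴ = 3233
3233 = (12,10,1)_16 → 12⁴ + 10⁴ + 1⁴ = 30737
30737 = (7,8,1,1)_16 → 7⁴ + 8⁴ + 1⁴ + 1⁴ = 6499  — 6499 repeats.
That took 8 steps.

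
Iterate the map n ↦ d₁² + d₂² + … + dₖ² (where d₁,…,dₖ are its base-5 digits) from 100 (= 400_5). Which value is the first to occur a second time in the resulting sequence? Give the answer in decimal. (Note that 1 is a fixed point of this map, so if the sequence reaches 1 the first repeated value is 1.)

100 = (4,0,0)_5 → 4² + 0² + 0² = 16 + 0 + 0 = 16
16 = (3,1)_5 → 3² + 1² = 9 + 1 = 10
10 = (2,0)_5 → 2² + 0² = 4 + 0 = 4
4 = (4)_5 → 4² = 16  — 16 already appeared earlier.

16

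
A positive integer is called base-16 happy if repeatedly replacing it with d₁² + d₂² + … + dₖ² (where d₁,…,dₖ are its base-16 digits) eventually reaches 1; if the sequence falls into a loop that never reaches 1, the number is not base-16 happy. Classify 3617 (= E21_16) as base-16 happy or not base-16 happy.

not base-16 happy

3617 = (14,2,1)_16 → 201
201 = (12,9)_16 → 225
225 = (14,1)_16 → 197
197 = (12,5)_16 → 169
169 = (10,9)_16 → 181
181 = (11,5)_16 → 146
146 = (9,2)_16 → 85
85 = (5,5)_16 → 50
50 = (3,2)_16 → 13
13 = (13)_16 → 169  — 169 already seen; the sequence cycles without reaching 1.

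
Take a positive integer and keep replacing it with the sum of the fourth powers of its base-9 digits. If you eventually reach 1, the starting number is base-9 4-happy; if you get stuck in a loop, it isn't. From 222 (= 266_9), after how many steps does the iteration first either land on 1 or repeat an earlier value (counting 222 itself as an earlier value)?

222 = (2,6,6)_9 → 2⁴ + 6⁴ + 6⁴ = 16 + 1296 + 1296 = 2608
2608 = (3,5,1,7)_9 → 3⁴ + 5⁴ + 1⁴ + 7⁴ = 81 + 625 + 1 + 2401 = 3108
3108 = (4,2,3,3)_9 → 4⁴ + 2⁴ + 3⁴ + 3⁴ = 256 + 16 + 81 + 81 = 434
434 = (5,3,2)_9 → 5⁴ + 3⁴ + 2⁴ = 625 + 81 + 16 = 722
722 = (8,8,2)_9 → 8⁴ + 8⁴ + 2⁴ = 4096 + 4096 + 16 = 8208
8208 = (1,2,2,3,0)_9 → 1⁴ + 2⁴ + 2⁴ + 3⁴ + 0⁴ = 1 + 16 + 16 + 81 + 0 = 114
114 = (1,3,6)_9 → 1⁴ + 3⁴ + 6⁴ = 1 + 81 + 1296 = 1378
1378 = (1,8,0,1)_9 → 1⁴ + 8⁴ + 0⁴ + 1⁴ = 1 + 4096 + 0 + 1 = 4098
4098 = (5,5,5,3)_9 → 5⁴ + 5⁴ + 5⁴ + 3⁴ = 625 + 625 + 625 + 81 = 1956
1956 = (2,6,1,3)_9 → 2⁴ + 6⁴ + 1⁴ + 3⁴ = 16 + 1296 + 1 + 81 = 1394
1394 = (1,8,1,8)_9 → 1⁴ + 8⁴ + 1⁴ + 8⁴ = 1 + 4096 + 1 + 4096 = 8194
8194 = (1,2,2,1,4)_9 → 1⁴ + 2⁴ + 2⁴ + 1⁴ + 4⁴ = 1 + 16 + 16 + 1 + 256 = 290
290 = (3,5,2)_9 → 3⁴ + 5⁴ + 2⁴ = 81 + 625 + 16 = 722  — 722 repeats.
That took 13 steps.

13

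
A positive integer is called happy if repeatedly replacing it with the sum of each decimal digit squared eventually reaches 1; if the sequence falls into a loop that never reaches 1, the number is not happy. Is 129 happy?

happy

129 → 1² + 2² + 9² = 86
86 → 8² + 6² = 100
100 → 1² + 0² + 0² = 1  — reached 1.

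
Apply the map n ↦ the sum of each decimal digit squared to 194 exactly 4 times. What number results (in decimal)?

20

194 → 98
98 → 145
145 → 42
42 → 20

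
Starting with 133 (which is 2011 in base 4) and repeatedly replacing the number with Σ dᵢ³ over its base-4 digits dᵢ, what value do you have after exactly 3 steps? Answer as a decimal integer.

133 = (2,0,1,1)_4 → 2³ + 0³ + 1³ + 1³ = 10
10 = (2,2)_4 → 2³ + 2³ = 16
16 = (1,0,0)_4 → 1³ + 0³ + 0³ = 1

1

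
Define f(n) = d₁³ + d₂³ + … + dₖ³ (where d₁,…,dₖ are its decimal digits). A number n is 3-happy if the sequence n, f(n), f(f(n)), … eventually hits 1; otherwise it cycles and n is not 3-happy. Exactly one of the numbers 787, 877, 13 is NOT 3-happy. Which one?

787: 787 → 1198 → 1243 → 100 → 1  — reaches 1 (3-happy)
877: 877 → 1198 → 1243 → 100 → 1  — reaches 1 (3-happy)
13: 13 → 28 → 520 → 133 → 55 → 250 → 133  — repeats 133 (not 3-happy)

13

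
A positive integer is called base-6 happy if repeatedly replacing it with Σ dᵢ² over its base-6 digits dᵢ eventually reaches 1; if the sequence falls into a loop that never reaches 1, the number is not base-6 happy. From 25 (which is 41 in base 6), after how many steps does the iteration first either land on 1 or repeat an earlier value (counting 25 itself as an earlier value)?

8

25 = (4,1)_6 → 17
17 = (2,5)_6 → 29
29 = (4,5)_6 → 41
41 = (1,0,5)_6 → 26
26 = (4,2)_6 → 20
20 = (3,2)_6 → 13
13 = (2,1)_6 → 5
5 = (5)_6 → 25  — 25 repeats.
That took 8 steps.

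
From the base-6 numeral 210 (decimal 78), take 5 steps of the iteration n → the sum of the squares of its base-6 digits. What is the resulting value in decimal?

41

78 = (2,1,0)_6 → 2² + 1² + 0² = 5
5 = (5)_6 → 5² = 25
25 = (4,1)_6 → 4² + 1² = 17
17 = (2,5)_6 → 2² + 5² = 29
29 = (4,5)_6 → 4² + 5² = 41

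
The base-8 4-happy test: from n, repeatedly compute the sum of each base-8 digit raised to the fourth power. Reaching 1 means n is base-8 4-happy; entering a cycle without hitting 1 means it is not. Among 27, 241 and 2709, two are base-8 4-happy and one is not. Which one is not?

27: 27 → 162 → 288 → 512 → 1  — reaches 1 (base-8 4-happy)
241: 241 → 1378 → 913 → 1314 → 544 → 257 → 257  — repeats 257 (not base-8 4-happy)
2709: 2709 → 1282 → 288 → 512 → 1  — reaches 1 (base-8 4-happy)

241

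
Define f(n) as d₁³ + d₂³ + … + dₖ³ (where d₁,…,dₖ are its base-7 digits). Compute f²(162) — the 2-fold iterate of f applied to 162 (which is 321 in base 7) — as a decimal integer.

126

162 = (3,2,1)_7 → 3³ + 2³ + 1³ = 27 + 8 + 1 = 36
36 = (5,1)_7 → 5³ + 1³ = 125 + 1 = 126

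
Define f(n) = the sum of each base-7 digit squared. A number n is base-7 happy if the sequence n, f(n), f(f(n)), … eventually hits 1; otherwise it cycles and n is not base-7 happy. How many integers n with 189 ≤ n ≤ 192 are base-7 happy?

1

189: 189 → 45 → 45  (repeats 45)
190: 190 → 46 → 52 → 10 → 10  (repeats 10)
191: 191 → 49 → 1  (reaches 1)
192: 192 → 54 → 26 → 34 → 52 → 10 → 10  (repeats 10)
base-7 happy: 191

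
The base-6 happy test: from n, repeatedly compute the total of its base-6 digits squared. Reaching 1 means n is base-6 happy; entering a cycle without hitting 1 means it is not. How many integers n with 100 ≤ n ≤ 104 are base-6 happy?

1

100: 100 → 36 → 1  — base-6 happy
101: 101 → 45 → 11 → 26 → 20 → 13 → 5 → 25 → 17 → 29 → 41 → 26  — not base-6 happy
102: 102 → 29 → 41 → 26 → 20 → 13 → 5 → 25 → 17 → 29  — not base-6 happy
103: 103 → 30 → 25 → 17 → 29 → 41 → 26 → 20 → 13 → 5 → 25  — not base-6 happy
104: 104 → 33 → 34 → 41 → 26 → 20 → 13 → 5 → 25 → 17 → 29 → 41  — not base-6 happy
base-6 happy: 100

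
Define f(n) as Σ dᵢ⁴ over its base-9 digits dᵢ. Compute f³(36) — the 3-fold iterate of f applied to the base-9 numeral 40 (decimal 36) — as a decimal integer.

882

36 = (4,0)_9 → 4⁴ + 0⁴ = 256 + 0 = 256
256 = (3,1,4)_9 → 3⁴ + 1⁴ + 4⁴ = 81 + 1 + 256 = 338
338 = (4,1,5)_9 → 4⁴ + 1⁴ + 5⁴ = 256 + 1 + 625 = 882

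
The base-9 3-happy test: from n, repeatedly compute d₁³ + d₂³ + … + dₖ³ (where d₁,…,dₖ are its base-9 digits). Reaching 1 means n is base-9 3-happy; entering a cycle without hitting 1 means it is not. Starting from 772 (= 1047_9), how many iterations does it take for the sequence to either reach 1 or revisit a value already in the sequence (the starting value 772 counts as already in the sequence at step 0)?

772 = (1,0,4,7)_9 → 1³ + 0³ + 4³ + 7³ = 1 + 0 + 64 + 343 = 408
408 = (5,0,3)_9 → 5³ + 0³ + 3³ = 125 + 0 + 27 = 152
152 = (1,7,8)_9 → 1³ + 7³ + 8³ = 1 + 343 + 512 = 856
856 = (1,1,5,1)_9 → 1³ + 1³ + 5³ + 1³ = 1 + 1 + 125 + 1 = 128
128 = (1,5,2)_9 → 1³ + 5³ + 2³ = 1 + 125 + 8 = 134
134 = (1,5,8)_9 → 1³ + 5³ + 8³ = 1 + 125 + 512 = 638
638 = (7,7,8)_9 → 7³ + 7³ + 8³ = 343 + 343 + 512 = 1198
1198 = (1,5,7,1)_9 → 1³ + 5³ + 7³ + 1³ = 1 + 125 + 343 + 1 = 470
470 = (5,7,2)_9 → 5³ + 7³ + 2³ = 125 + 343 + 8 = 476
476 = (5,7,8)_9 → 5³ + 7³ + 8³ = 125 + 343 + 512 = 980
980 = (1,3,0,8)_9 → 1³ + 3³ + 0³ + 8³ = 1 + 27 + 0 + 512 = 540
540 = (6,6,0)_9 → 6³ + 6³ + 0³ = 216 + 216 + 0 = 432
432 = (5,3,0)_9 → 5³ + 3³ + 0³ = 125 + 27 + 0 = 152  — 152 repeats.
That took 13 steps.

13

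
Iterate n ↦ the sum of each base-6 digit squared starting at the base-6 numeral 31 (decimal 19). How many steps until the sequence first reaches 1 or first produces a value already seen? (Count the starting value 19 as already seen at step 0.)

10

19 = (3,1)_6 → 3² + 1² = 10
10 = (1,4)_6 → 1² + 4² = 17
17 = (2,5)_6 → 2² + 5² = 29
29 = (4,5)_6 → 4² + 5² = 41
41 = (1,0,5)_6 → 1² + 0² + 5² = 26
26 = (4,2)_6 → 4² + 2² = 20
20 = (3,2)_6 → 3² + 2² = 13
13 = (2,1)_6 → 2² + 1² = 5
5 = (5)_6 → 5² = 25
25 = (4,1)_6 → 4² + 1² = 17  — 17 repeats.
That took 10 steps.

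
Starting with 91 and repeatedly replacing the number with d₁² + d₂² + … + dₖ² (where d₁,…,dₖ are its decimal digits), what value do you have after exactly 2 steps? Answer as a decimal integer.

68

91 → 9² + 1² = 81 + 1 = 82
82 → 8² + 2² = 64 + 4 = 68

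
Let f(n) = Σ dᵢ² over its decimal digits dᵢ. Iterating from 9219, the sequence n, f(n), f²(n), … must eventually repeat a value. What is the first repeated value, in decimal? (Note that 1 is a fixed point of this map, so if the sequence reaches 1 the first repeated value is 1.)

9219 → 167
167 → 86
86 → 100
100 → 1  — reached the fixed point 1.
1 → 1, so 1 is the first repeated value.

1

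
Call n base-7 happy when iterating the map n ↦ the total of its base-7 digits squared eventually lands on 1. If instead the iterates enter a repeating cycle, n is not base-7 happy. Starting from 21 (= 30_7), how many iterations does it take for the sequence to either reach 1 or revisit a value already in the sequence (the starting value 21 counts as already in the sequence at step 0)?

21 = (3,0)_7 → 9
9 = (1,2)_7 → 5
5 = (5)_7 → 25
25 = (3,4)_7 → 25  — 25 repeats.
That took 4 steps.

4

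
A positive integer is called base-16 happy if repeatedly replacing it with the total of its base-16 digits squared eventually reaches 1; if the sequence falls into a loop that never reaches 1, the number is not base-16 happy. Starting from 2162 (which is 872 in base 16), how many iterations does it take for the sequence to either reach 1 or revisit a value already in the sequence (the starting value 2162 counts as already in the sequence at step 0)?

2162 = (8,7,2)_16 → 8² + 7² + 2² = 117
117 = (7,5)_16 → 7² + 5² = 74
74 = (4,10)_16 → 4² + 10² = 116
116 = (7,4)_16 → 7² + 4² = 65
65 = (4,1)_16 → 4² + 1² = 17
17 = (1,1)_16 → 1² + 1² = 2
2 = (2)_16 → 2² = 4
4 = (4)_16 → 4² = 16
16 = (1,0)_16 → 1² + 0² = 1  — reached 1.
That took 9 steps.

9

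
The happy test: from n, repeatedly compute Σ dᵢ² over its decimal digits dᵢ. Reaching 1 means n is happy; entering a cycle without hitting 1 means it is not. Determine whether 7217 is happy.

happy

7217 → 103
103 → 10
10 → 1  — reached 1.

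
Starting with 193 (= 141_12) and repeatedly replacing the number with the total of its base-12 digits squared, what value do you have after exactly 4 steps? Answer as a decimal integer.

100

193 = (1,4,1)_12 → 1² + 4² + 1² = 18
18 = (1,6)_12 → 1² + 6² = 37
37 = (3,1)_12 → 3² + 1² = 10
10 = (10)_12 → 10² = 100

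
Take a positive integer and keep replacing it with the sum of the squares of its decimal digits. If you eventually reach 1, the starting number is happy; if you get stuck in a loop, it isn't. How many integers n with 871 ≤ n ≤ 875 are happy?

1

871: 871 → 114 → 18 → 65 → 61 → 37 → 58 → 89 → 145 → 42 → 20 → 4 → 16 → 37  (repeats 37)
872: 872 → 117 → 51 → 26 → 40 → 16 → 37 → 58 → 89 → 145 → 42 → 20 → 4 → 16  (repeats 16)
873: 873 → 122 → 9 → 81 → 65 → 61 → 37 → 58 → 89 → 145 → 42 → 20 → 4 → 16 → 37  (repeats 37)
874: 874 → 129 → 86 → 100 → 1  (reaches 1)
875: 875 → 138 → 74 → 65 → 61 → 37 → 58 → 89 → 145 → 42 → 20 → 4 → 16 → 37  (repeats 37)
happy: 874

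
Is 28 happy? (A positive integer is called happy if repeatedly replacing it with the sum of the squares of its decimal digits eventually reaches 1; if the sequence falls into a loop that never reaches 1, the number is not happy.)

happy

28 → 2² + 8² = 4 + 64 = 68
68 → 6² + 8² = 36 + 64 = 100
100 → 1² + 0² + 0² = 1 + 0 + 0 = 1  — reached 1.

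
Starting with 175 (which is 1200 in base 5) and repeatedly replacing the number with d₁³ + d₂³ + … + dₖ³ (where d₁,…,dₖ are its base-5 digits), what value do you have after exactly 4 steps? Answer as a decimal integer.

9

175 = (1,2,0,0)_5 → 1³ + 2³ + 0³ + 0³ = 9
9 = (1,4)_5 → 1³ + 4³ = 65
65 = (2,3,0)_5 → 2³ + 3³ + 0³ = 35
35 = (1,2,0)_5 → 1³ + 2³ + 0³ = 9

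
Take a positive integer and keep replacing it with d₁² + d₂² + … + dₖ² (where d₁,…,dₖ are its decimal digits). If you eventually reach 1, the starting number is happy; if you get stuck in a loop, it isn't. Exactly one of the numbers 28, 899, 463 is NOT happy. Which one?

28: 28 → 68 → 100 → 1  — reaches 1 (happy)
899: 899 → 226 → 44 → 32 → 13 → 10 → 1  — reaches 1 (happy)
463: 463 → 61 → 37 → 58 → 89 → 145 → 42 → 20 → 4 → 16 → 37  — repeats 37 (not happy)

463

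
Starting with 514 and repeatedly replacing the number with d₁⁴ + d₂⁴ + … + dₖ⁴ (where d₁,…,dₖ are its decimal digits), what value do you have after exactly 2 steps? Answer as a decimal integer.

8208

514 → 882
882 → 8208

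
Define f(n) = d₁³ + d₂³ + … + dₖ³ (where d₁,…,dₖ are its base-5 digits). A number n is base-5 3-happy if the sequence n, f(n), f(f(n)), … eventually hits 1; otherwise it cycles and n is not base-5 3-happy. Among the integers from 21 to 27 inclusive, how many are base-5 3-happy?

1

21: 21 → 65 → 35 → 9 → 65  — not base-5 3-happy
22: 22 → 72 → 80 → 28 → 28  — not base-5 3-happy
23: 23 → 91 → 55 → 9 → 65 → 35 → 9  — not base-5 3-happy
24: 24 → 128 → 28 → 28  — not base-5 3-happy
25: 25 → 1  — base-5 3-happy
26: 26 → 2 → 8 → 28 → 28  — not base-5 3-happy
27: 27 → 9 → 65 → 35 → 9  — not base-5 3-happy
base-5 3-happy: 25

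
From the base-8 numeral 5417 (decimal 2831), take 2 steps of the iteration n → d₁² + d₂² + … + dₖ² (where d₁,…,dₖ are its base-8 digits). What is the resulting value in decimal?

2831 = (5,4,1,7)_8 → 5² + 4² + 1² + 7² = 91
91 = (1,3,3)_8 → 1² + 3² + 3² = 19

19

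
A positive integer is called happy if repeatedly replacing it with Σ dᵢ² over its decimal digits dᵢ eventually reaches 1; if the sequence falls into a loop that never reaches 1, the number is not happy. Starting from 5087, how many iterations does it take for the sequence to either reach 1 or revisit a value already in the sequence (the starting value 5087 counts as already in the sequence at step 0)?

5087 → 5² + 0² + 8² + 7² = 25 + 0 + 64 + 49 = 138
138 → 1² + 3² + 8² = 1 + 9 + 64 = 74
74 → 7² + 4² = 49 + 16 = 65
65 → 6² + 5² = 36 + 25 = 61
61 → 6² + 1² = 36 + 1 = 37
37 → 3² + 7² = 9 + 49 = 58
58 → 5² + 8² = 25 + 64 = 89
89 → 8² + 9² = 64 + 81 = 145
145 → 1² + 4² + 5² = 1 + 16 + 25 = 42
42 → 4² + 2² = 16 + 4 = 20
20 → 2² + 0² = 4 + 0 = 4
4 → 4² = 16
16 → 1² + 6² = 1 + 36 = 37  — 37 repeats.
That took 13 steps.

13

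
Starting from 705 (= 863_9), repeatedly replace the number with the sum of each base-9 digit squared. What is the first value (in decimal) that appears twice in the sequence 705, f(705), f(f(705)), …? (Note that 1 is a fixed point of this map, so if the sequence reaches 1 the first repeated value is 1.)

53

705 = (8,6,3)_9 → 109
109 = (1,3,1)_9 → 11
11 = (1,2)_9 → 5
5 = (5)_9 → 25
25 = (2,7)_9 → 53
53 = (5,8)_9 → 89
89 = (1,0,8)_9 → 65
65 = (7,2)_9 → 53  — 53 already appeared earlier.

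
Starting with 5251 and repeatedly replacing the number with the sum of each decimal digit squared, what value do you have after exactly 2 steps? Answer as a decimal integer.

5251 → 5² + 2² + 5² + 1² = 25 + 4 + 25 + 1 = 55
55 → 5² + 5² = 25 + 25 = 50

50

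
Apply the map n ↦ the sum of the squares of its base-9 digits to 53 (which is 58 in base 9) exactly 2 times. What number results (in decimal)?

65

53 = (5,8)_9 → 5² + 8² = 25 + 64 = 89
89 = (1,0,8)_9 → 1² + 0² + 8² = 1 + 0 + 64 = 65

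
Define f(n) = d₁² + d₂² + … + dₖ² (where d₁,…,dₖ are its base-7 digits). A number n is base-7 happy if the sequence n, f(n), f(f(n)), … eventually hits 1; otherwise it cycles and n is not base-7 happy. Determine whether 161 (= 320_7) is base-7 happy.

not base-7 happy

161 = (3,2,0)_7 → 3² + 2² + 0² = 13
13 = (1,6)_7 → 1² + 6² = 37
37 = (5,2)_7 → 5² + 2² = 29
29 = (4,1)_7 → 4² + 1² = 17
17 = (2,3)_7 → 2² + 3² = 13  — 13 already seen; the sequence cycles without reaching 1.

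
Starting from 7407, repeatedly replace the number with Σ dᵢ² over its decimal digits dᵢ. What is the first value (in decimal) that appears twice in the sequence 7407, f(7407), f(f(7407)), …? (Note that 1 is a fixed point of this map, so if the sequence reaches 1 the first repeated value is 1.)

37

7407 → 7² + 4² + 0² + 7² = 49 + 16 + 0 + 49 = 114
114 → 1² + 1² + 4² = 1 + 1 + 16 = 18
18 → 1² + 8² = 1 + 64 = 65
65 → 6² + 5² = 36 + 25 = 61
61 → 6² + 1² = 36 + 1 = 37
37 → 3² + 7² = 9 + 49 = 58
58 → 5² + 8² = 25 + 64 = 89
89 → 8² + 9² = 64 + 81 = 145
145 → 1² + 4² + 5² = 1 + 16 + 25 = 42
42 → 4² + 2² = 16 + 4 = 20
20 → 2² + 0² = 4 + 0 = 4
4 → 4² = 16
16 → 1² + 6² = 1 + 36 = 37  — 37 already appeared earlier.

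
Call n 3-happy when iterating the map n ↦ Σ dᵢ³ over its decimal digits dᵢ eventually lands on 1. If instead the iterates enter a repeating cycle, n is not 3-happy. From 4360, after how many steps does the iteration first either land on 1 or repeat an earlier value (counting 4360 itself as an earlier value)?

4360 → 4³ + 3³ + 6³ + 0³ = 307
307 → 3³ + 0³ + 7³ = 370
370 → 3³ + 7³ + 0³ = 370  — 370 repeats.
That took 3 steps.

3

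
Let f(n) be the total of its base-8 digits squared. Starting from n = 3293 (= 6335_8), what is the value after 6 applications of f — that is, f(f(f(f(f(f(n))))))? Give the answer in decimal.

25

3293 = (6,3,3,5)_8 → 6² + 3² + 3² + 5² = 79
79 = (1,1,7)_8 → 1² + 1² + 7² = 51
51 = (6,3)_8 → 6² + 3² = 45
45 = (5,5)_8 → 5² + 5² = 50
50 = (6,2)_8 → 6² + 2² = 40
40 = (5,0)_8 → 5² + 0² = 25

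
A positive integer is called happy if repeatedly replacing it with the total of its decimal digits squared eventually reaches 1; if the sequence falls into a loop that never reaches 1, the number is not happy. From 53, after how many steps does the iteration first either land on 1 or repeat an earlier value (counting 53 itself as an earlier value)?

53 → 5² + 3² = 25 + 9 = 34
34 → 3² + 4² = 9 + 16 = 25
25 → 2² + 5² = 4 + 25 = 29
29 → 2² + 9² = 4 + 81 = 85
85 → 8² + 5² = 64 + 25 = 89
89 → 8² + 9² = 64 + 81 = 145
145 → 1² + 4² + 5² = 1 + 16 + 25 = 42
42 → 4² + 2² = 16 + 4 = 20
20 → 2² + 0² = 4 + 0 = 4
4 → 4² = 16
16 → 1² + 6² = 1 + 36 = 37
37 → 3² + 7² = 9 + 49 = 58
58 → 5² + 8² = 25 + 64 = 89  — 89 repeats.
That took 13 steps.

13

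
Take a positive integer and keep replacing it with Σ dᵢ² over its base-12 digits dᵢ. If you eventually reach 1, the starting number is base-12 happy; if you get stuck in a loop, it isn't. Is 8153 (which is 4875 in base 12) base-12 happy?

not base-12 happy

8153 = (4,8,7,5)_12 → 4² + 8² + 7² + 5² = 16 + 64 + 49 + 25 = 154
154 = (1,0,10)_12 → 1² + 0² + 10² = 1 + 0 + 100 = 101
101 = (8,5)_12 → 8² + 5² = 64 + 25 = 89
89 = (7,5)_12 → 7² + 5² = 49 + 25 = 74
74 = (6,2)_12 → 6² + 2² = 36 + 4 = 40
40 = (3,4)_12 → 3² + 4² = 9 + 16 = 25
25 = (2,1)_12 → 2² + 1² = 4 + 1 = 5
5 = (5)_12 → 5² = 25  — 25 already seen; the sequence cycles without reaching 1.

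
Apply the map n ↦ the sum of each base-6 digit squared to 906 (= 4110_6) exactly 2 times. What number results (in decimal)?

9

906 = (4,1,1,0)_6 → 4² + 1² + 1² + 0² = 18
18 = (3,0)_6 → 3² + 0² = 9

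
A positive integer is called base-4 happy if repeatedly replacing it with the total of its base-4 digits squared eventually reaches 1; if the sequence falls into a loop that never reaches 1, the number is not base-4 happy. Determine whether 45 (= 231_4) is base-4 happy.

base-4 happy

45 = (2,3,1)_4 → 2² + 3² + 1² = 14
14 = (3,2)_4 → 3² + 2² = 13
13 = (3,1)_4 → 3² + 1² = 10
10 = (2,2)_4 → 2² + 2² = 8
8 = (2,0)_4 → 2² + 0² = 4
4 = (1,0)_4 → 1² + 0² = 1  — reached 1.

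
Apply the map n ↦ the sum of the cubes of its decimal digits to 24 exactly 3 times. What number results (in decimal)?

153

24 → 2³ + 4³ = 72
72 → 7³ + 2³ = 351
351 → 3³ + 5³ + 1³ = 153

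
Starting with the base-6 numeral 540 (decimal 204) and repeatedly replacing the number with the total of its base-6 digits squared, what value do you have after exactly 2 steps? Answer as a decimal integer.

204 = (5,4,0)_6 → 5² + 4² + 0² = 25 + 16 + 0 = 41
41 = (1,0,5)_6 → 1² + 0² + 5² = 1 + 0 + 25 = 26

26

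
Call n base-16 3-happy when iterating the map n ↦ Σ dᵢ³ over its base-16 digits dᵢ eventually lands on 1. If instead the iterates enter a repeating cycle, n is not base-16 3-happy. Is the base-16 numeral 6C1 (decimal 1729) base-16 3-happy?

1729 = (6,12,1)_16 → 6³ + 12³ + 1³ = 216 + 1728 + 1 = 1945
1945 = (7,9,9)_16 → 7³ + 9³ + 9³ = 343 + 729 + 729 = 1801
1801 = (7,0,9)_16 → 7³ + 0³ + 9³ = 343 + 0 + 729 = 1072
1072 = (4,3,0)_16 → 4³ + 3³ + 0³ = 64 + 27 + 0 = 91
91 = (5,11)_16 → 5³ + 11³ = 125 + 1331 = 1456
1456 = (5,11,0)_16 → 5³ + 11³ + 0³ = 125 + 1331 + 0 = 1456  — 1456 already seen; the sequence cycles without reaching 1.

not base-16 3-happy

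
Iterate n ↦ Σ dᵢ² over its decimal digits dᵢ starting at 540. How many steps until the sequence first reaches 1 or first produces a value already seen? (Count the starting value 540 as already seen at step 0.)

540 → 5² + 4² + 0² = 41
41 → 4² + 1² = 17
17 → 1² + 7² = 50
50 → 5² + 0² = 25
25 → 2² + 5² = 29
29 → 2² + 9² = 85
85 → 8² + 5² = 89
89 → 8² + 9² = 145
145 → 1² + 4² + 5² = 42
42 → 4² + 2² = 20
20 → 2² + 0² = 4
4 → 4² = 16
16 → 1² + 6² = 37
37 → 3² + 7² = 58
58 → 5² + 8² = 89  — 89 repeats.
That took 15 steps.

15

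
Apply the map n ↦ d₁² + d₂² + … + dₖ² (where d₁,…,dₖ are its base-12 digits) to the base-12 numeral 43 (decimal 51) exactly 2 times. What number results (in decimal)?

51 = (4,3)_12 → 4² + 3² = 16 + 9 = 25
25 = (2,1)_12 → 2² + 1² = 4 + 1 = 5

5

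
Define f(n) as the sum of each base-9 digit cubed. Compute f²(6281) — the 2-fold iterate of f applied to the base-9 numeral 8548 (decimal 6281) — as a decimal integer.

981

6281 = (8,5,4,8)_9 → 8³ + 5³ + 4³ + 8³ = 512 + 125 + 64 + 512 = 1213
1213 = (1,5,8,7)_9 → 1³ + 5³ + 8³ + 7³ = 1 + 125 + 512 + 343 = 981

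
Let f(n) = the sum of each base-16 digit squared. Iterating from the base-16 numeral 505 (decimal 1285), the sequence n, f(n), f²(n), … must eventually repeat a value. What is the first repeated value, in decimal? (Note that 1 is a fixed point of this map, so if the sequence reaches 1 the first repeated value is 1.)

50

1285 = (5,0,5)_16 → 5² + 0² + 5² = 25 + 0 + 25 = 50
50 = (3,2)_16 → 3² + 2² = 9 + 4 = 13
13 = (13)_16 → 13² = 169
169 = (10,9)_16 → 10² + 9² = 100 + 81 = 181
181 = (11,5)_16 → 11² + 5² = 121 + 25 = 146
146 = (9,2)_16 → 9² + 2² = 81 + 4 = 85
85 = (5,5)_16 → 5² + 5² = 25 + 25 = 50  — 50 already appeared earlier.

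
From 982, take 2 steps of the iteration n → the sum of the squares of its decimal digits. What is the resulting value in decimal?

98

982 → 9² + 8² + 2² = 149
149 → 1² + 4² + 9² = 98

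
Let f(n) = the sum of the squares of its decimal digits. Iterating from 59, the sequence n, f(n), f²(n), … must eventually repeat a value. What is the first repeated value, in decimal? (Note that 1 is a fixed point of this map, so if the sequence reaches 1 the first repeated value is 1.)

59 → 5² + 9² = 25 + 81 = 106
106 → 1² + 0² + 6² = 1 + 0 + 36 = 37
37 → 3² + 7² = 9 + 49 = 58
58 → 5² + 8² = 25 + 64 = 89
89 → 8² + 9² = 64 + 81 = 145
145 → 1² + 4² + 5² = 1 + 16 + 25 = 42
42 → 4² + 2² = 16 + 4 = 20
20 → 2² + 0² = 4 + 0 = 4
4 → 4² = 16
16 → 1² + 6² = 1 + 36 = 37  — 37 already appeared earlier.

37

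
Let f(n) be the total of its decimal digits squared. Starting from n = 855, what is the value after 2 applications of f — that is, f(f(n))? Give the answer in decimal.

855 → 114
114 → 18

18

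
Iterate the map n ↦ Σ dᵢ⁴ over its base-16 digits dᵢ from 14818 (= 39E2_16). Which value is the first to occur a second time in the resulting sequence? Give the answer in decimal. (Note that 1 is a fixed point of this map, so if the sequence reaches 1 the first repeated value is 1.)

14818 = (3,9,14,2)_16 → 3⁴ + 9⁴ + 14⁴ + 2⁴ = 45074
45074 = (11,0,1,2)_16 → 11⁴ + 0⁴ + 1⁴ + 2⁴ = 14658
14658 = (3,9,4,2)_16 → 3⁴ + 9⁴ + 4⁴ + 2⁴ = 6914
6914 = (1,11,0,2)_16 → 1⁴ + 11⁴ + 0⁴ + 2⁴ = 14658  — 14658 already appeared earlier.

14658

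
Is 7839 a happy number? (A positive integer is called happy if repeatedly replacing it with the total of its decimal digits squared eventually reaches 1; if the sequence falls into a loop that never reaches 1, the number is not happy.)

7839 → 7² + 8² + 3² + 9² = 203
203 → 2² + 0² + 3² = 13
13 → 1² + 3² = 10
10 → 1² + 0² = 1  — reached 1.

happy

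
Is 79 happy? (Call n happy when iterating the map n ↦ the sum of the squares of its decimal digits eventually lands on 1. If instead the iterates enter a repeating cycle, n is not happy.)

79 → 7² + 9² = 49 + 81 = 130
130 → 1² + 3² + 0² = 1 + 9 + 0 = 10
10 → 1² + 0² = 1 + 0 = 1  — reached 1.

happy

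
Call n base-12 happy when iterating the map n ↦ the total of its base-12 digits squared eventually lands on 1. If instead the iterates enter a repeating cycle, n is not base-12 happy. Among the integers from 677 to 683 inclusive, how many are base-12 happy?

1

677: 677 → 105 → 145 → 2 → 4 → 16 → 17 → 26 → 8 → 64 → 41 → 34 → 104 → 128 → 164 → 66 → 61 → 26  — not base-12 happy
678: 678 → 116 → 145 → 2 → 4 → 16 → 17 → 26 → 8 → 64 → 41 → 34 → 104 → 128 → 164 → 66 → 61 → 26  — not base-12 happy
679: 679 → 129 → 181 → 11 → 121 → 101 → 89 → 74 → 40 → 25 → 5 → 25  — not base-12 happy
680: 680 → 144 → 1  — base-12 happy
681: 681 → 161 → 27 → 13 → 2 → 4 → 16 → 17 → 26 → 8 → 64 → 41 → 34 → 104 → 128 → 164 → 66 → 61 → 26  — not base-12 happy
682: 682 → 180 → 10 → 100 → 80 → 100  — not base-12 happy
683: 683 → 201 → 98 → 68 → 89 → 74 → 40 → 25 → 5 → 25  — not base-12 happy
base-12 happy: 680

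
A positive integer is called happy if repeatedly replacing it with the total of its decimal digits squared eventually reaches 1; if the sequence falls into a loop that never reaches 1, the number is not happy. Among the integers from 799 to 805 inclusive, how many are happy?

799: 799 → 211 → 6 → 36 → 45 → 41 → 17 → 50 → 25 → 29 → 85 → 89 → 145 → 42 → 20 → 4 → 16 → 37 → 58 → 89  — not happy
800: 800 → 64 → 52 → 29 → 85 → 89 → 145 → 42 → 20 → 4 → 16 → 37 → 58 → 89  — not happy
801: 801 → 65 → 61 → 37 → 58 → 89 → 145 → 42 → 20 → 4 → 16 → 37  — not happy
802: 802 → 68 → 100 → 1  — happy
803: 803 → 73 → 58 → 89 → 145 → 42 → 20 → 4 → 16 → 37 → 58  — not happy
804: 804 → 80 → 64 → 52 → 29 → 85 → 89 → 145 → 42 → 20 → 4 → 16 → 37 → 58 → 89  — not happy
805: 805 → 89 → 145 → 42 → 20 → 4 → 16 → 37 → 58 → 89  — not happy
happy: 802

1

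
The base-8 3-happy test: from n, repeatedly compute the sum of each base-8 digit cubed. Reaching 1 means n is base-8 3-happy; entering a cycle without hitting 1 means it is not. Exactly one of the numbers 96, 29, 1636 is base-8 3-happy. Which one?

96: 96 → 65 → 2 → 8 → 1  — reaches 1 (base-8 3-happy)
29: 29 → 152 → 35 → 91 → 55 → 559 → 469 → 476 → 434 → 440 → 559  — repeats 559 (not base-8 3-happy)
1636: 1636 → 156 → 99 → 92 → 92  — repeats 92 (not base-8 3-happy)

96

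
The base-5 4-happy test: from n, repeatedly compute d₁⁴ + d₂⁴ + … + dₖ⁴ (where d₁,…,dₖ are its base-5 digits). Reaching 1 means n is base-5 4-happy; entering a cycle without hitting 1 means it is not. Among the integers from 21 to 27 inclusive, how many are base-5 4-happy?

1

21: 21 → 257 → 33 → 83 → 163 → 99 → 593 → 499 → 849 → 595 → 593  (repeats 593)
22: 22 → 272 → 288 → 114 → 528 → 338 → 194 → 354 → 528  (repeats 528)
23: 23 → 337 → 129 → 257 → 33 → 83 → 163 → 99 → 593 → 499 → 849 → 595 → 593  (repeats 593)
24: 24 → 512 → 288 → 114 → 528 → 338 → 194 → 354 → 528  (repeats 528)
25: 25 → 1  (reaches 1)
26: 26 → 2 → 16 → 82 → 98 → 418 → 244 → 594 → 674 → 514 → 528 → 338 → 194 → 354 → 528  (repeats 528)
27: 27 → 17 → 97 → 353 → 353  (repeats 353)
base-5 4-happy: 25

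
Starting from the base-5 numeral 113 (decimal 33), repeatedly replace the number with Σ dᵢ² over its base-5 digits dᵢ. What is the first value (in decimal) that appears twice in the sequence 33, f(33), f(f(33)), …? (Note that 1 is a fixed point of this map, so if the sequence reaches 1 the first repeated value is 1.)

33 = (1,1,3)_5 → 1² + 1² + 3² = 1 + 1 + 9 = 11
11 = (2,1)_5 → 2² + 1² = 4 + 1 = 5
5 = (1,0)_5 → 1² + 0² = 1 + 0 = 1  — reached the fixed point 1.
1 → 1, so 1 is the first repeated value.

1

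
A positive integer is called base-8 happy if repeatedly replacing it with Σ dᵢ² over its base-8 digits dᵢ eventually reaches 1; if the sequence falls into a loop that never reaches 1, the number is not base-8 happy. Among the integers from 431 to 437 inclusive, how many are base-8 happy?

431: 431 → 110 → 62 → 85 → 30 → 45 → 50 → 40 → 25 → 10 → 5 → 25  — not base-8 happy
432: 432 → 72 → 2 → 4 → 16 → 4  — not base-8 happy
433: 433 → 73 → 3 → 9 → 2 → 4 → 16 → 4  — not base-8 happy
434: 434 → 76 → 18 → 8 → 1  — base-8 happy
435: 435 → 81 → 6 → 36 → 32 → 16 → 4 → 16  — not base-8 happy
436: 436 → 88 → 10 → 5 → 25 → 10  — not base-8 happy
437: 437 → 97 → 18 → 8 → 1  — base-8 happy
base-8 happy: 434, 437

2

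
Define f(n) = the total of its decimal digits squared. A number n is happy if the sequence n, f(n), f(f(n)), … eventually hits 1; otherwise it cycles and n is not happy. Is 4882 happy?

not happy

4882 → 4² + 8² + 8² + 2² = 148
148 → 1² + 4² + 8² = 81
81 → 8² + 1² = 65
65 → 6² + 5² = 61
61 → 6² + 1² = 37
37 → 3² + 7² = 58
58 → 5² + 8² = 89
89 → 8² + 9² = 145
145 → 1² + 4² + 5² = 42
42 → 4² + 2² = 20
20 → 2² + 0² = 4
4 → 4² = 16
16 → 1² + 6² = 37  — 37 already seen; the sequence cycles without reaching 1.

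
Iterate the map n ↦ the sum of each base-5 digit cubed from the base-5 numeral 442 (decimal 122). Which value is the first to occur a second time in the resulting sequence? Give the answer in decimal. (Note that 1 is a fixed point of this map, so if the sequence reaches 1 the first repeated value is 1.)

122 = (4,4,2)_5 → 4³ + 4³ + 2³ = 136
136 = (1,0,2,1)_5 → 1³ + 0³ + 2³ + 1³ = 10
10 = (2,0)_5 → 2³ + 0³ = 8
8 = (1,3)_5 → 1³ + 3³ = 28
28 = (1,0,3)_5 → 1³ + 0³ + 3³ = 28  — 28 already appeared earlier.

28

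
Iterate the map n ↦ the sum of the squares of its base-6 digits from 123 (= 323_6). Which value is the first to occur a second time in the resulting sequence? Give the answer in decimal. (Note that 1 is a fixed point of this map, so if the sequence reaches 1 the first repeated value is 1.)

25

123 = (3,2,3)_6 → 3² + 2² + 3² = 22
22 = (3,4)_6 → 3² + 4² = 25
25 = (4,1)_6 → 4² + 1² = 17
17 = (2,5)_6 → 2² + 5² = 29
29 = (4,5)_6 → 4² + 5² = 41
41 = (1,0,5)_6 → 1² + 0² + 5² = 26
26 = (4,2)_6 → 4² + 2² = 20
20 = (3,2)_6 → 3² + 2² = 13
13 = (2,1)_6 → 2² + 1² = 5
5 = (5)_6 → 5² = 25  — 25 already appeared earlier.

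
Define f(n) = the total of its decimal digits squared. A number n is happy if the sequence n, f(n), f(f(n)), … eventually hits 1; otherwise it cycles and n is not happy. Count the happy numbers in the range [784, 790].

2

784: 784 → 129 → 86 → 100 → 1  — happy
785: 785 → 138 → 74 → 65 → 61 → 37 → 58 → 89 → 145 → 42 → 20 → 4 → 16 → 37  — not happy
786: 786 → 149 → 98 → 145 → 42 → 20 → 4 → 16 → 37 → 58 → 89 → 145  — not happy
787: 787 → 162 → 41 → 17 → 50 → 25 → 29 → 85 → 89 → 145 → 42 → 20 → 4 → 16 → 37 → 58 → 89  — not happy
788: 788 → 177 → 99 → 162 → 41 → 17 → 50 → 25 → 29 → 85 → 89 → 145 → 42 → 20 → 4 → 16 → 37 → 58 → 89  — not happy
789: 789 → 194 → 98 → 145 → 42 → 20 → 4 → 16 → 37 → 58 → 89 → 145  — not happy
790: 790 → 130 → 10 → 1  — happy
happy: 784, 790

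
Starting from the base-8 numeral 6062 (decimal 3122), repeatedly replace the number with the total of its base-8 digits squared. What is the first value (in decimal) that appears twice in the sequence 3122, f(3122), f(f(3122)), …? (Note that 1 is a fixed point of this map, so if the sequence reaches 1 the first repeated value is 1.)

1

3122 = (6,0,6,2)_8 → 6² + 0² + 6² + 2² = 36 + 0 + 36 + 4 = 76
76 = (1,1,4)_8 → 1² + 1² + 4² = 1 + 1 + 16 = 18
18 = (2,2)_8 → 2² + 2² = 4 + 4 = 8
8 = (1,0)_8 → 1² + 0² = 1 + 0 = 1  — reached the fixed point 1.
1 → 1, so 1 is the first repeated value.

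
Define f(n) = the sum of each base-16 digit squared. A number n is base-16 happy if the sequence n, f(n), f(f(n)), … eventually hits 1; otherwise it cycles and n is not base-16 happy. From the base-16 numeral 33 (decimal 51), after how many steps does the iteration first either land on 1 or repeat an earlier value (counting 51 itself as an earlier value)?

15

51 = (3,3)_16 → 3² + 3² = 9 + 9 = 18
18 = (1,2)_16 → 1² + 2² = 1 + 4 = 5
5 = (5)_16 → 5² = 25
25 = (1,9)_16 → 1² + 9² = 1 + 81 = 82
82 = (5,2)_16 → 5² + 2² = 25 + 4 = 29
29 = (1,13)_16 → 1² + 13² = 1 + 169 = 170
170 = (10,10)_16 → 10² + 10² = 100 + 100 = 200
200 = (12,8)_16 → 12² + 8² = 144 + 64 = 208
208 = (13,0)_16 → 13² + 0² = 169 + 0 = 169
169 = (10,9)_16 → 10² + 9² = 100 + 81 = 181
181 = (11,5)_16 → 11² + 5² = 121 + 25 = 146
146 = (9,2)_16 → 9² + 2² = 81 + 4 = 85
85 = (5,5)_16 → 5² + 5² = 25 + 25 = 50
50 = (3,2)_16 → 3² + 2² = 9 + 4 = 13
13 = (13)_16 → 13² = 169  — 169 repeats.
That took 15 steps.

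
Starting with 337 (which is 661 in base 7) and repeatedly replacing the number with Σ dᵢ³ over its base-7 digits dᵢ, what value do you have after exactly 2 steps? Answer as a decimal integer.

343

337 = (6,6,1)_7 → 6³ + 6³ + 1³ = 216 + 216 + 1 = 433
433 = (1,1,5,6)_7 → 1³ + 1³ + 5³ + 6³ = 1 + 1 + 125 + 216 = 343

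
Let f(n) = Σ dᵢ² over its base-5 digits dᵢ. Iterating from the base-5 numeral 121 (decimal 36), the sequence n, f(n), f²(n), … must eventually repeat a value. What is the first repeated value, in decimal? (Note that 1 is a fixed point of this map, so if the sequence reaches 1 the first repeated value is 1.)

36 = (1,2,1)_5 → 1² + 2² + 1² = 1 + 4 + 1 = 6
6 = (1,1)_5 → 1² + 1² = 1 + 1 = 2
2 = (2)_5 → 2² = 4
4 = (4)_5 → 4² = 16
16 = (3,1)_5 → 3² + 1² = 9 + 1 = 10
10 = (2,0)_5 → 2² + 0² = 4 + 0 = 4  — 4 already appeared earlier.

4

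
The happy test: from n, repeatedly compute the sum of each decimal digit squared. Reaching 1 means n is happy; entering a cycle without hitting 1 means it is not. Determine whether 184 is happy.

184 → 1² + 8² + 4² = 81
81 → 8² + 1² = 65
65 → 6² + 5² = 61
61 → 6² + 1² = 37
37 → 3² + 7² = 58
58 → 5² + 8² = 89
89 → 8² + 9² = 145
145 → 1² + 4² + 5² = 42
42 → 4² + 2² = 20
20 → 2² + 0² = 4
4 → 4² = 16
16 → 1² + 6² = 37  — 37 already seen; the sequence cycles without reaching 1.

not happy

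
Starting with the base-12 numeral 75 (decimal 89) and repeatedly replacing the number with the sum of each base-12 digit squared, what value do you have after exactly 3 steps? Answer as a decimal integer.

89 = (7,5)_12 → 7² + 5² = 74
74 = (6,2)_12 → 6² + 2² = 40
40 = (3,4)_12 → 3² + 4² = 25

25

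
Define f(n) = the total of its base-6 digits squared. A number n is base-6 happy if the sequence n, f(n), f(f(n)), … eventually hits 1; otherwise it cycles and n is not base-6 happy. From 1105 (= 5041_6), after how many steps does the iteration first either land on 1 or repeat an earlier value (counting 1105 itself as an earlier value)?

13

1105 = (5,0,4,1)_6 → 5² + 0² + 4² + 1² = 25 + 0 + 16 + 1 = 42
42 = (1,1,0)_6 → 1² + 1² + 0² = 1 + 1 + 0 = 2
2 = (2)_6 → 2² = 4
4 = (4)_6 → 4² = 16
16 = (2,4)_6 → 2² + 4² = 4 + 16 = 20
20 = (3,2)_6 → 3² + 2² = 9 + 4 = 13
13 = (2,1)_6 → 2² + 1² = 4 + 1 = 5
5 = (5)_6 → 5² = 25
25 = (4,1)_6 → 4² + 1² = 16 + 1 = 17
17 = (2,5)_6 → 2² + 5² = 4 + 25 = 29
29 = (4,5)_6 → 4² + 5² = 16 + 25 = 41
41 = (1,0,5)_6 → 1² + 0² + 5² = 1 + 0 + 25 = 26
26 = (4,2)_6 → 4² + 2² = 16 + 4 = 20  — 20 repeats.
That took 13 steps.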